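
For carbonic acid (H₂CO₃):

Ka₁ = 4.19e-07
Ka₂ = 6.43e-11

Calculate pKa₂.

pKa₂ = -log(Ka₂) = -log(6.43e-11) = 10.19.

pK_{a2} = 10.19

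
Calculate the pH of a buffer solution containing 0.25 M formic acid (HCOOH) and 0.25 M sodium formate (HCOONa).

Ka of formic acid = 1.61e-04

pKa = -log(1.61e-04) = 3.79. pH = pKa + log([A⁻]/[HA]) = 3.79 + log(0.25/0.25)

pH = 3.79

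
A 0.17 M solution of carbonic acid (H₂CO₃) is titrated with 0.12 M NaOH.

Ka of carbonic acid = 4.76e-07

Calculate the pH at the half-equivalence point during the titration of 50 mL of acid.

At half-equivalence [HA] = [A⁻], so Henderson-Hasselbalch gives pH = pKa = -log(4.76e-07) = 6.32.

pH = pKa = 6.32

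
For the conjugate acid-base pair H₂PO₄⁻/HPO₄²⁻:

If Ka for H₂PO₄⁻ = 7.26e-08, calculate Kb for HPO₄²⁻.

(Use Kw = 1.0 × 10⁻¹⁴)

For a conjugate pair Ka × Kb = Kw, so Kb = Kw/Ka = 1.0 × 10⁻¹⁴ / 7.26e-08 = 1.38e-07.

K_b = 1.38e-07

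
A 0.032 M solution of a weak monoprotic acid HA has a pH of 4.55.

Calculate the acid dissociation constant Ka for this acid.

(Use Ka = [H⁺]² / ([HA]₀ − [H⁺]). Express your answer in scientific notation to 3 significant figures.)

[H⁺] = 10^(−pH) = 10^(−4.55) = 2.818e-05 M. For HA ⇌ H⁺ + A⁻, Ka = [H⁺][A⁻]/[HA] = [H⁺]² / ([HA]₀ − [H⁺]) = (2.818e-05)² / (0.032 − 2.818e-05) = 2.48e-08.

K_a = 2.48e-08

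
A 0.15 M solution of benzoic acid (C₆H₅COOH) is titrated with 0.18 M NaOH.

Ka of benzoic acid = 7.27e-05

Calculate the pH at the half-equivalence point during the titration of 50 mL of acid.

At half-equivalence [HA] = [A⁻], so Henderson-Hasselbalch gives pH = pKa = -log(7.27e-05) = 4.14.

pH = pKa = 4.14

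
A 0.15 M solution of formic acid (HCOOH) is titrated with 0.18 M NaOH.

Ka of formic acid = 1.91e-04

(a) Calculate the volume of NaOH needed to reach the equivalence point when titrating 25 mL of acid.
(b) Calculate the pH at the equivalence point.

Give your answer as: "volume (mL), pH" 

moles acid = 0.15 × 25/1000 = 0.00375 mol; V_base = moles/0.18 × 1000 = 20.8 mL. At equivalence only the conjugate base is present: [A⁻] = 0.00375/0.046 = 8.1818e-02 M. Kb = Kw/Ka = 5.24e-11; [OH⁻] = √(Kb × [A⁻]) = 2.0697e-06; pOH = 5.68; pH = 14 - pOH = 8.32.

V = 20.8 mL, pH = 8.32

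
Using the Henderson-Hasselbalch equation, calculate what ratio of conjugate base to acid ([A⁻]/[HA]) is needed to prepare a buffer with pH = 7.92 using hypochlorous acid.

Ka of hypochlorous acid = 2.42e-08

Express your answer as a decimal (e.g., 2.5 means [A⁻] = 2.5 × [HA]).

pKa = -log(2.42e-08) = 7.6162. pH = pKa + log([A⁻]/[HA]), so log([A⁻]/[HA]) = pH − pKa = 7.92 − 7.6162 = 0.3038. [A⁻]/[HA] = 10^(0.3038) = 2.01

[A⁻]/[HA] = 2.01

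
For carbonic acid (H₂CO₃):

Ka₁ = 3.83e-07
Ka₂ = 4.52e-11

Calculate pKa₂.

pKa₂ = -log(Ka₂) = -log(4.52e-11) = 10.34.

pK_{a2} = 10.34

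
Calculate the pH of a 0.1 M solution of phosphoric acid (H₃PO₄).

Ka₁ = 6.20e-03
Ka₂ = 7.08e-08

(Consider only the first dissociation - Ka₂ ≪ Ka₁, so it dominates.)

First dissociation dominates. From Ka₁ = [H⁺][HA⁻]/[H₂A], x² + Ka₁·x − Ka₁·C = 0 with C = 0.1 M and Ka₁ = 6.20e-03. Solving: [H⁺] = (−Ka₁ + √(Ka₁² + 4·Ka₁·C)) / 2 = 2.1992e-02 M. pH = -log(2.1992e-02) = 1.66.

pH = 1.66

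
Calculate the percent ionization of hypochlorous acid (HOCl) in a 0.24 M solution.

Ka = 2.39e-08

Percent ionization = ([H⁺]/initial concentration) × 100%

Using Ka equilibrium: x² + Ka×x - Ka×C = 0. Solving: [H⁺] = 7.5724e-05. Percent = (7.5724e-05/0.24) × 100

Percent ionization = 0.0316%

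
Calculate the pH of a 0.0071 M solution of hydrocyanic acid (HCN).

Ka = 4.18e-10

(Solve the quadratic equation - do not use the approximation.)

x² + Ka×x - Ka×C = 0. Using quadratic formula: [H⁺] = 1.7225e-06

pH = 5.76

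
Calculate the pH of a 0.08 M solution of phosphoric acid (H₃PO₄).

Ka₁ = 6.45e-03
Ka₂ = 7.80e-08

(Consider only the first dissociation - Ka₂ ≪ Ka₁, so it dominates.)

First dissociation dominates. From Ka₁ = [H⁺][HA⁻]/[H₂A], x² + Ka₁·x − Ka₁·C = 0 with C = 0.08 M and Ka₁ = 6.45e-03. Solving: [H⁺] = (−Ka₁ + √(Ka₁² + 4·Ka₁·C)) / 2 = 1.9718e-02 M. pH = -log(1.9718e-02) = 1.71.

pH = 1.71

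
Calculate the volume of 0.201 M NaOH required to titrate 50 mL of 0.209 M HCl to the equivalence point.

At equivalence: moles acid = moles base. moles HCl = 0.209 × 50/1000 = 0.01045 mol. V_base = moles / 0.201 × 1000 = 52.0 mL.

V_{base} = 52.0 mL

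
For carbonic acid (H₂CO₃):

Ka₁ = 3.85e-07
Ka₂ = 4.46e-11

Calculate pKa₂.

pKa₂ = -log(Ka₂) = -log(4.46e-11) = 10.35.

pK_{a2} = 10.35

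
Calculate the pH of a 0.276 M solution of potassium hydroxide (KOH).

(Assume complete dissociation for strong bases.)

[OH⁻] = 0.276 M for strong base. pOH = -log[OH⁻] = 0.56, pH = 14 - pOH

pH = 13.44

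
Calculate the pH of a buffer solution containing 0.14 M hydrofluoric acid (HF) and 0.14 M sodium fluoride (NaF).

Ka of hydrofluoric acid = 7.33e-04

pKa = -log(7.33e-04) = 3.13. pH = pKa + log([A⁻]/[HA]) = 3.13 + log(0.14/0.14)

pH = 3.13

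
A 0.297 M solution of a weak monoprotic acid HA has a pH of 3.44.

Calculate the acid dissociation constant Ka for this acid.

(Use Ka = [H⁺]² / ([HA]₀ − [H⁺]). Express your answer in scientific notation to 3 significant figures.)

[H⁺] = 10^(−pH) = 10^(−3.44) = 3.631e-04 M. For HA ⇌ H⁺ + A⁻, Ka = [H⁺][A⁻]/[HA] = [H⁺]² / ([HA]₀ − [H⁺]) = (3.631e-04)² / (0.297 − 3.631e-04) = 4.44e-07.

K_a = 4.44e-07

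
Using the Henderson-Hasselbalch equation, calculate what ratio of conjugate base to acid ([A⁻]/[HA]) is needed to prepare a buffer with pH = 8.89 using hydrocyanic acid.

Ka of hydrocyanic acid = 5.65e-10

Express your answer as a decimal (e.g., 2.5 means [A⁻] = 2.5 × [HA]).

pKa = -log(5.65e-10) = 9.2480. pH = pKa + log([A⁻]/[HA]), so log([A⁻]/[HA]) = pH − pKa = 8.89 − 9.2480 = -0.3580. [A⁻]/[HA] = 10^(-0.3580) = 0.439

[A⁻]/[HA] = 0.439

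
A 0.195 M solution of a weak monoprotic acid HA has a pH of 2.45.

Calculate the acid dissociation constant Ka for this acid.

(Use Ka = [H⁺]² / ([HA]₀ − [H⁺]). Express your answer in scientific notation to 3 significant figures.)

[H⁺] = 10^(−pH) = 10^(−2.45) = 3.548e-03 M. For HA ⇌ H⁺ + A⁻, Ka = [H⁺][A⁻]/[HA] = [H⁺]² / ([HA]₀ − [H⁺]) = (3.548e-03)² / (0.195 − 3.548e-03) = 6.58e-05.

K_a = 6.58e-05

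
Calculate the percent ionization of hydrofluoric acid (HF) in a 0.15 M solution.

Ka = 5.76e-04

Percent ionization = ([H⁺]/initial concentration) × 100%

Using Ka equilibrium: x² + Ka×x - Ka×C = 0. Solving: [H⁺] = 9.0116e-03. Percent = (9.0116e-03/0.15) × 100

Percent ionization = 6.01%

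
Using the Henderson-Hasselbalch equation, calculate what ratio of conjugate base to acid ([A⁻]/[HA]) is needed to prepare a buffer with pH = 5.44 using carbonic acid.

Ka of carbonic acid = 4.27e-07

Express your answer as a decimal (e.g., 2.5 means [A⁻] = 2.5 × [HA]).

pKa = -log(4.27e-07) = 6.3696. pH = pKa + log([A⁻]/[HA]), so log([A⁻]/[HA]) = pH − pKa = 5.44 − 6.3696 = -0.9296. [A⁻]/[HA] = 10^(-0.9296) = 0.118

[A⁻]/[HA] = 0.118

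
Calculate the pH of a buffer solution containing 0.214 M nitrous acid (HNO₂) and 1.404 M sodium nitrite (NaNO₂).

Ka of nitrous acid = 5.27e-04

pKa = -log(5.27e-04) = 3.28. pH = pKa + log([A⁻]/[HA]) = 3.28 + log(1.404/0.214)

pH = 4.10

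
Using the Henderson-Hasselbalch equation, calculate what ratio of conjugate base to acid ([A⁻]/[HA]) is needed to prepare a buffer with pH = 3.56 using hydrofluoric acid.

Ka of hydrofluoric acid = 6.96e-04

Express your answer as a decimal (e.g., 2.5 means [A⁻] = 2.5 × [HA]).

pKa = -log(6.96e-04) = 3.1574. pH = pKa + log([A⁻]/[HA]), so log([A⁻]/[HA]) = pH − pKa = 3.56 − 3.1574 = 0.4026. [A⁻]/[HA] = 10^(0.4026) = 2.53

[A⁻]/[HA] = 2.53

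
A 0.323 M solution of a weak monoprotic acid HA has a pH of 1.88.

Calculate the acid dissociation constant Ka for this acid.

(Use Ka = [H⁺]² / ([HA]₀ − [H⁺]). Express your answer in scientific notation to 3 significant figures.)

[H⁺] = 10^(−pH) = 10^(−1.88) = 1.318e-02 M. For HA ⇌ H⁺ + A⁻, Ka = [H⁺][A⁻]/[HA] = [H⁺]² / ([HA]₀ − [H⁺]) = (1.318e-02)² / (0.323 − 1.318e-02) = 5.61e-04.

K_a = 5.61e-04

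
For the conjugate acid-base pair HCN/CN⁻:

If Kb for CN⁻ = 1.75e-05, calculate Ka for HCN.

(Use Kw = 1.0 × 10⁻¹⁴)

For a conjugate pair Ka × Kb = Kw, so Ka = Kw/Kb = 1.0 × 10⁻¹⁴ / 1.75e-05 = 5.71e-10.

K_a = 5.71e-10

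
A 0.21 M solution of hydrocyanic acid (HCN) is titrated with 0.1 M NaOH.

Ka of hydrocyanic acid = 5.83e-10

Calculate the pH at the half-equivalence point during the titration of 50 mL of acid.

At half-equivalence [HA] = [A⁻], so Henderson-Hasselbalch gives pH = pKa = -log(5.83e-10) = 9.23.

pH = pKa = 9.23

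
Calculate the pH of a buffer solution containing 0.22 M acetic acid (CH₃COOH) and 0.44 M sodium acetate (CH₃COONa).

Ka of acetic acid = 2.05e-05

pKa = -log(2.05e-05) = 4.69. pH = pKa + log([A⁻]/[HA]) = 4.69 + log(0.44/0.22)

pH = 4.99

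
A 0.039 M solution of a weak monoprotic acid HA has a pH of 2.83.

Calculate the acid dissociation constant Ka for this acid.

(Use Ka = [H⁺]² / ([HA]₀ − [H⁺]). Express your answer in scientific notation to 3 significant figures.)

[H⁺] = 10^(−pH) = 10^(−2.83) = 1.479e-03 M. For HA ⇌ H⁺ + A⁻, Ka = [H⁺][A⁻]/[HA] = [H⁺]² / ([HA]₀ − [H⁺]) = (1.479e-03)² / (0.039 − 1.479e-03) = 5.83e-05.

K_a = 5.83e-05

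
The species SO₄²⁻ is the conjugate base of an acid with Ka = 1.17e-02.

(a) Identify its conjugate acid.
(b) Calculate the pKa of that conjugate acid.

(a) The conjugate acid is formed by adding one H⁺ to SO₄²⁻, giving HSO₄⁻. (b) pKa = -log(Ka) = -log(1.17e-02) = 1.93.

Conjugate acid: HSO₄⁻; pK_a = 1.93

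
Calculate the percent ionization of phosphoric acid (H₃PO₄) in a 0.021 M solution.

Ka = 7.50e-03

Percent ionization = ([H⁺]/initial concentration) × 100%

Using Ka equilibrium: x² + Ka×x - Ka×C = 0. Solving: [H⁺] = 9.3482e-03. Percent = (9.3482e-03/0.021) × 100

Percent ionization = 44.5%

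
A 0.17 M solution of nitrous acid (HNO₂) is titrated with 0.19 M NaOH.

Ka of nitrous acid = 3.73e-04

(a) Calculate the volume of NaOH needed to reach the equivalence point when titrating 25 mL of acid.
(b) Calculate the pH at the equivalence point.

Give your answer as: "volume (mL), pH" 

moles acid = 0.17 × 25/1000 = 0.00425 mol; V_base = moles/0.19 × 1000 = 22.4 mL. At equivalence only the conjugate base is present: [A⁻] = 0.00425/0.047 = 8.9722e-02 M. Kb = Kw/Ka = 2.68e-11; [OH⁻] = √(Kb × [A⁻]) = 1.5509e-06; pOH = 5.81; pH = 14 - pOH = 8.19.

V = 22.4 mL, pH = 8.19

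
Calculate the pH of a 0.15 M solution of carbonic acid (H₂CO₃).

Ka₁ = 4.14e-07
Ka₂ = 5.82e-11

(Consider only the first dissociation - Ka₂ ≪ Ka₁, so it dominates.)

First dissociation dominates. From Ka₁ = [H⁺][HA⁻]/[H₂A], x² + Ka₁·x − Ka₁·C = 0 with C = 0.15 M and Ka₁ = 4.14e-07. Solving: [H⁺] = (−Ka₁ + √(Ka₁² + 4·Ka₁·C)) / 2 = 2.4899e-04 M. pH = -log(2.4899e-04) = 3.60.

pH = 3.60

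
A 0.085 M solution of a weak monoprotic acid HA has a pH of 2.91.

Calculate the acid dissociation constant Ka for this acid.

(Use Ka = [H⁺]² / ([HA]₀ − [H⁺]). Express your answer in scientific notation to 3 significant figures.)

[H⁺] = 10^(−pH) = 10^(−2.91) = 1.230e-03 M. For HA ⇌ H⁺ + A⁻, Ka = [H⁺][A⁻]/[HA] = [H⁺]² / ([HA]₀ − [H⁺]) = (1.230e-03)² / (0.085 − 1.230e-03) = 1.81e-05.

K_a = 1.81e-05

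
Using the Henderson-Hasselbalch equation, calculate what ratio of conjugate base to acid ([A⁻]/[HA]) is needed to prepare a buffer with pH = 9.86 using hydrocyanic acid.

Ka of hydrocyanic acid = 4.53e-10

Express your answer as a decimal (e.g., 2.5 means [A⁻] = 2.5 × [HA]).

pKa = -log(4.53e-10) = 9.3439. pH = pKa + log([A⁻]/[HA]), so log([A⁻]/[HA]) = pH − pKa = 9.86 − 9.3439 = 0.5161. [A⁻]/[HA] = 10^(0.5161) = 3.28

[A⁻]/[HA] = 3.28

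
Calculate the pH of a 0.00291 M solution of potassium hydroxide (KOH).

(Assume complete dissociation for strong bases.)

[OH⁻] = 0.00291 M for strong base. pOH = -log[OH⁻] = 2.54, pH = 14 - pOH

pH = 11.46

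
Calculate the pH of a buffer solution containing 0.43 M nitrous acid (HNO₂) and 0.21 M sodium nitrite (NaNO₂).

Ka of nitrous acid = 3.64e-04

pKa = -log(3.64e-04) = 3.44. pH = pKa + log([A⁻]/[HA]) = 3.44 + log(0.21/0.43)

pH = 3.13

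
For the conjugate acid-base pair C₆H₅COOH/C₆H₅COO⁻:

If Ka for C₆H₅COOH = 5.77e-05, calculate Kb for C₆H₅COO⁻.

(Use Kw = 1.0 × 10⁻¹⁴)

For a conjugate pair Ka × Kb = Kw, so Kb = Kw/Ka = 1.0 × 10⁻¹⁴ / 5.77e-05 = 1.73e-10.

K_b = 1.73e-10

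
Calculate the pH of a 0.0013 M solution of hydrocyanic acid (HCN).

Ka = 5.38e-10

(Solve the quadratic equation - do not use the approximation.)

x² + Ka×x - Ka×C = 0. Using quadratic formula: [H⁺] = 8.3603e-07

pH = 6.08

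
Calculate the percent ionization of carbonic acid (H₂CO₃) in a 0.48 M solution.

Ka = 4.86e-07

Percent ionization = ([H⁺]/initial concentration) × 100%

Using Ka equilibrium: x² + Ka×x - Ka×C = 0. Solving: [H⁺] = 4.8275e-04. Percent = (4.8275e-04/0.48) × 100

Percent ionization = 0.101%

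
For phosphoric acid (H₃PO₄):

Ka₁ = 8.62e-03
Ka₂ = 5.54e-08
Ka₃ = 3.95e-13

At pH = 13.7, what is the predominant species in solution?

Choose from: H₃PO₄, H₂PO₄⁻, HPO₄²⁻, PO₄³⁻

pKa₁ = 2.06, pKa₂ = 7.26, pKa₃ = 12.40. For a polyprotic acid the predominant species crosses at each pKa: below pKa_n the protonated form dominates, above it the deprotonated form does. At pH = 13.7, the predominant species is PO₄³⁻.

PO₄³⁻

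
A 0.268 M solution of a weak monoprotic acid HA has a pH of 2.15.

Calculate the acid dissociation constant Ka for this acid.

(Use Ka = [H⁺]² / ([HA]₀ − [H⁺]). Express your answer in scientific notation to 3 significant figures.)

[H⁺] = 10^(−pH) = 10^(−2.15) = 7.079e-03 M. For HA ⇌ H⁺ + A⁻, Ka = [H⁺][A⁻]/[HA] = [H⁺]² / ([HA]₀ − [H⁺]) = (7.079e-03)² / (0.268 − 7.079e-03) = 1.92e-04.

K_a = 1.92e-04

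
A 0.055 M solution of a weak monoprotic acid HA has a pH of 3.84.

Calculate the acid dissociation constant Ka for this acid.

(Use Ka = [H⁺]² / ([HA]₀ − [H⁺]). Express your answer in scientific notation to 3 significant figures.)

[H⁺] = 10^(−pH) = 10^(−3.84) = 1.445e-04 M. For HA ⇌ H⁺ + A⁻, Ka = [H⁺][A⁻]/[HA] = [H⁺]² / ([HA]₀ − [H⁺]) = (1.445e-04)² / (0.055 − 1.445e-04) = 3.81e-07.

K_a = 3.81e-07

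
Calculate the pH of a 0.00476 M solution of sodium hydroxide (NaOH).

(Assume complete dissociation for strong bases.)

[OH⁻] = 0.00476 M for strong base. pOH = -log[OH⁻] = 2.32, pH = 14 - pOH

pH = 11.68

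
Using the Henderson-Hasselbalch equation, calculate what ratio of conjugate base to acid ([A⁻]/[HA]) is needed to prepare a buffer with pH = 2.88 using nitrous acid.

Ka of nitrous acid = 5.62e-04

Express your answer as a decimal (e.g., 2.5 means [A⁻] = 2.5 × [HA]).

pKa = -log(5.62e-04) = 3.2503. pH = pKa + log([A⁻]/[HA]), so log([A⁻]/[HA]) = pH − pKa = 2.88 − 3.2503 = -0.3703. [A⁻]/[HA] = 10^(-0.3703) = 0.426

[A⁻]/[HA] = 0.426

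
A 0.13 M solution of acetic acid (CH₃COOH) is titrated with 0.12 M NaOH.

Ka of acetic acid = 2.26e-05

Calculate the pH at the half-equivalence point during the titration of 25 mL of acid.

At half-equivalence [HA] = [A⁻], so Henderson-Hasselbalch gives pH = pKa = -log(2.26e-05) = 4.65.

pH = pKa = 4.65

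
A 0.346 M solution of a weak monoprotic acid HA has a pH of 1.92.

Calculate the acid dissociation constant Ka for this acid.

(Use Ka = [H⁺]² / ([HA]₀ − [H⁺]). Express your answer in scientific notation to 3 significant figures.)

[H⁺] = 10^(−pH) = 10^(−1.92) = 1.202e-02 M. For HA ⇌ H⁺ + A⁻, Ka = [H⁺][A⁻]/[HA] = [H⁺]² / ([HA]₀ − [H⁺]) = (1.202e-02)² / (0.346 − 1.202e-02) = 4.33e-04.

K_a = 4.33e-04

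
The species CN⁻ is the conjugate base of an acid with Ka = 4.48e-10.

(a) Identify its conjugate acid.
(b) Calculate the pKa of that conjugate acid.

(a) The conjugate acid is formed by adding one H⁺ to CN⁻, giving HCN. (b) pKa = -log(Ka) = -log(4.48e-10) = 9.35.

Conjugate acid: HCN; pK_a = 9.35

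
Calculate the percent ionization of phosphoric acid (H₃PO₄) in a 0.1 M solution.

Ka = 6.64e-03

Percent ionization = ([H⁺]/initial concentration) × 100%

Using Ka equilibrium: x² + Ka×x - Ka×C = 0. Solving: [H⁺] = 2.2661e-02. Percent = (2.2661e-02/0.1) × 100

Percent ionization = 22.7%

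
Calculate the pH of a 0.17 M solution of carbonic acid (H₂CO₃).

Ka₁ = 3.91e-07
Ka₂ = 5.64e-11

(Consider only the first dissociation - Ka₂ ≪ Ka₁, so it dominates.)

First dissociation dominates. From Ka₁ = [H⁺][HA⁻]/[H₂A], x² + Ka₁·x − Ka₁·C = 0 with C = 0.17 M and Ka₁ = 3.91e-07. Solving: [H⁺] = (−Ka₁ + √(Ka₁² + 4·Ka₁·C)) / 2 = 2.5762e-04 M. pH = -log(2.5762e-04) = 3.59.

pH = 3.59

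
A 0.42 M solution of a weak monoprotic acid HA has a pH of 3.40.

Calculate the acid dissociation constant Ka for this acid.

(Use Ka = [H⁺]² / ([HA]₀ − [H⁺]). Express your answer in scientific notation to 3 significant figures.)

[H⁺] = 10^(−pH) = 10^(−3.40) = 3.981e-04 M. For HA ⇌ H⁺ + A⁻, Ka = [H⁺][A⁻]/[HA] = [H⁺]² / ([HA]₀ − [H⁺]) = (3.981e-04)² / (0.42 − 3.981e-04) = 3.78e-07.

K_a = 3.78e-07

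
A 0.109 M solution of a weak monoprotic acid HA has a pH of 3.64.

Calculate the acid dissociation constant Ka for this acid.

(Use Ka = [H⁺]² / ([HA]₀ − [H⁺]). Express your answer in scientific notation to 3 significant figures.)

[H⁺] = 10^(−pH) = 10^(−3.64) = 2.291e-04 M. For HA ⇌ H⁺ + A⁻, Ka = [H⁺][A⁻]/[HA] = [H⁺]² / ([HA]₀ − [H⁺]) = (2.291e-04)² / (0.109 − 2.291e-04) = 4.82e-07.

K_a = 4.82e-07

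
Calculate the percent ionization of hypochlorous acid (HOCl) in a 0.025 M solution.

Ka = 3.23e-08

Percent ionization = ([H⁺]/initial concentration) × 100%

Using Ka equilibrium: x² + Ka×x - Ka×C = 0. Solving: [H⁺] = 2.8400e-05. Percent = (2.8400e-05/0.025) × 100

Percent ionization = 0.114%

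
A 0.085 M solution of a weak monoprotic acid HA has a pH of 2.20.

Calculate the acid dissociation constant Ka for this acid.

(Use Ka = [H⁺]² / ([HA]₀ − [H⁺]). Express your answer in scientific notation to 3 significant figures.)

[H⁺] = 10^(−pH) = 10^(−2.20) = 6.310e-03 M. For HA ⇌ H⁺ + A⁻, Ka = [H⁺][A⁻]/[HA] = [H⁺]² / ([HA]₀ − [H⁺]) = (6.310e-03)² / (0.085 − 6.310e-03) = 5.06e-04.

K_a = 5.06e-04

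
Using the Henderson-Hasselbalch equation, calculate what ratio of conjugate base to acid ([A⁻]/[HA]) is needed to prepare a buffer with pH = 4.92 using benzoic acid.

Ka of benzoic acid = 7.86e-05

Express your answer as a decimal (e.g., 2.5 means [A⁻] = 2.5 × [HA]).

pKa = -log(7.86e-05) = 4.1046. pH = pKa + log([A⁻]/[HA]), so log([A⁻]/[HA]) = pH − pKa = 4.92 − 4.1046 = 0.8154. [A⁻]/[HA] = 10^(0.8154) = 6.54

[A⁻]/[HA] = 6.54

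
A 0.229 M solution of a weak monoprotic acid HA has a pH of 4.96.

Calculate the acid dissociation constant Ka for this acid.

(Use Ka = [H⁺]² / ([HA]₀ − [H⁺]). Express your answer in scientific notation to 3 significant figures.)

[H⁺] = 10^(−pH) = 10^(−4.96) = 1.096e-05 M. For HA ⇌ H⁺ + A⁻, Ka = [H⁺][A⁻]/[HA] = [H⁺]² / ([HA]₀ − [H⁺]) = (1.096e-05)² / (0.229 − 1.096e-05) = 5.25e-10.

K_a = 5.25e-10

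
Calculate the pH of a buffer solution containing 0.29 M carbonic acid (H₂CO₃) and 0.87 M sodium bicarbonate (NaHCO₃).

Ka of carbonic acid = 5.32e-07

pKa = -log(5.32e-07) = 6.27. pH = pKa + log([A⁻]/[HA]) = 6.27 + log(0.87/0.29)

pH = 6.75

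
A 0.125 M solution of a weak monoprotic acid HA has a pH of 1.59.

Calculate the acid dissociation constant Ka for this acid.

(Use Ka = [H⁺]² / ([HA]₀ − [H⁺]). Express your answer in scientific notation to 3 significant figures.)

[H⁺] = 10^(−pH) = 10^(−1.59) = 2.570e-02 M. For HA ⇌ H⁺ + A⁻, Ka = [H⁺][A⁻]/[HA] = [H⁺]² / ([HA]₀ − [H⁺]) = (2.570e-02)² / (0.125 − 2.570e-02) = 6.65e-03.

K_a = 6.65e-03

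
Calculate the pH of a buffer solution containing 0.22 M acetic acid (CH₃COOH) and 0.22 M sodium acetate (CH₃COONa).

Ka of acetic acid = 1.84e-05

pKa = -log(1.84e-05) = 4.74. pH = pKa + log([A⁻]/[HA]) = 4.74 + log(0.22/0.22)

pH = 4.74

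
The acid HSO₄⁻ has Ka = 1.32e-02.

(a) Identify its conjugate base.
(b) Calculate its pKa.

(a) The conjugate base is formed by removing one H⁺ from HSO₄⁻, giving SO₄²⁻. (b) pKa = -log(Ka) = -log(1.32e-02) = 1.88.

Conjugate base: SO₄²⁻; pK_a = 1.88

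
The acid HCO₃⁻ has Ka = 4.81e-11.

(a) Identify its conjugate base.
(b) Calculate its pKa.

(a) The conjugate base is formed by removing one H⁺ from HCO₃⁻, giving CO₃²⁻. (b) pKa = -log(Ka) = -log(4.81e-11) = 10.32.

Conjugate base: CO₃²⁻; pK_a = 10.32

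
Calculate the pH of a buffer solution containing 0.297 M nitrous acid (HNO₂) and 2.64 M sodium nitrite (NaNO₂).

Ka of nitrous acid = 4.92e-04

pKa = -log(4.92e-04) = 3.31. pH = pKa + log([A⁻]/[HA]) = 3.31 + log(2.64/0.297)

pH = 4.26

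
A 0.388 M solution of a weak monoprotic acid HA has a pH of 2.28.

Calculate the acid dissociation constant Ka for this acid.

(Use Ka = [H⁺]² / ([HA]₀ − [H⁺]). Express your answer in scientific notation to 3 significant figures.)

[H⁺] = 10^(−pH) = 10^(−2.28) = 5.248e-03 M. For HA ⇌ H⁺ + A⁻, Ka = [H⁺][A⁻]/[HA] = [H⁺]² / ([HA]₀ − [H⁺]) = (5.248e-03)² / (0.388 − 5.248e-03) = 7.20e-05.

K_a = 7.20e-05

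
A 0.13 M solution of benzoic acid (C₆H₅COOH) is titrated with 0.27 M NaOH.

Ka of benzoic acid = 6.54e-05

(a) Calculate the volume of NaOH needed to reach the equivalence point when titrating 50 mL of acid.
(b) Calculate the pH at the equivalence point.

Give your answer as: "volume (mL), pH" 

moles acid = 0.13 × 50/1000 = 0.0065 mol; V_base = moles/0.27 × 1000 = 24.1 mL. At equivalence only the conjugate base is present: [A⁻] = 0.0065/0.074 = 8.7750e-02 M. Kb = Kw/Ka = 1.53e-10; [OH⁻] = √(Kb × [A⁻]) = 3.6630e-06; pOH = 5.44; pH = 14 - pOH = 8.56.

V = 24.1 mL, pH = 8.56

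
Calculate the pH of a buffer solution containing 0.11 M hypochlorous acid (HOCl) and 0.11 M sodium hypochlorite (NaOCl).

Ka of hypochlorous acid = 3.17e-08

pKa = -log(3.17e-08) = 7.50. pH = pKa + log([A⁻]/[HA]) = 7.50 + log(0.11/0.11)

pH = 7.50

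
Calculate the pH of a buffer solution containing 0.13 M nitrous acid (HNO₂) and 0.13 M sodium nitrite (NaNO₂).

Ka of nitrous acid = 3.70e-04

pKa = -log(3.70e-04) = 3.43. pH = pKa + log([A⁻]/[HA]) = 3.43 + log(0.13/0.13)

pH = 3.43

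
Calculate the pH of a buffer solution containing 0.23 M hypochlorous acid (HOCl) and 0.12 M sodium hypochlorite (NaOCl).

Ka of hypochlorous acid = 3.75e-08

pKa = -log(3.75e-08) = 7.43. pH = pKa + log([A⁻]/[HA]) = 7.43 + log(0.12/0.23)

pH = 7.14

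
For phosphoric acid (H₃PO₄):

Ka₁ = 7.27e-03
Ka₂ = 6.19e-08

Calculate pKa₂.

pKa₂ = -log(Ka₂) = -log(6.19e-08) = 7.21.

pK_{a2} = 7.21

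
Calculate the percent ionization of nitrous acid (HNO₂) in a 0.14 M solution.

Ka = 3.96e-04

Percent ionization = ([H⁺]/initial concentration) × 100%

Using Ka equilibrium: x² + Ka×x - Ka×C = 0. Solving: [H⁺] = 7.2504e-03. Percent = (7.2504e-03/0.14) × 100

Percent ionization = 5.18%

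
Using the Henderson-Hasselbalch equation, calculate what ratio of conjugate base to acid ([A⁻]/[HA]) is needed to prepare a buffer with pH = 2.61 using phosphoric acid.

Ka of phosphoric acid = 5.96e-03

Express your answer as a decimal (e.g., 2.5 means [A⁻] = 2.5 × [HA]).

pKa = -log(5.96e-03) = 2.2248. pH = pKa + log([A⁻]/[HA]), so log([A⁻]/[HA]) = pH − pKa = 2.61 − 2.2248 = 0.3852. [A⁻]/[HA] = 10^(0.3852) = 2.43

[A⁻]/[HA] = 2.43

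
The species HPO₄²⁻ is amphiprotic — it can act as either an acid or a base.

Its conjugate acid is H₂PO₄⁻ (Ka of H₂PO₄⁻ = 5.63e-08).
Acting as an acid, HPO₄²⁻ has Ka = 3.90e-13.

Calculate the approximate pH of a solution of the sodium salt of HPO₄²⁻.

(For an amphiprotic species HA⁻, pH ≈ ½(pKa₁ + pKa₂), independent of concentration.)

pKa₁ = -log(5.63e-08) = 7.25; pKa₂ = -log(3.90e-13) = 12.41. For an amphiprotic species, pH ≈ ½(pKa₁ + pKa₂) = ½(7.25 + 12.41) = 9.83.

pH = 9.83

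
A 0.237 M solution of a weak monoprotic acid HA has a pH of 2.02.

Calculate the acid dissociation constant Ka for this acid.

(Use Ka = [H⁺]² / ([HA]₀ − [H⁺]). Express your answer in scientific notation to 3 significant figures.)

[H⁺] = 10^(−pH) = 10^(−2.02) = 9.550e-03 M. For HA ⇌ H⁺ + A⁻, Ka = [H⁺][A⁻]/[HA] = [H⁺]² / ([HA]₀ − [H⁺]) = (9.550e-03)² / (0.237 − 9.550e-03) = 4.01e-04.

K_a = 4.01e-04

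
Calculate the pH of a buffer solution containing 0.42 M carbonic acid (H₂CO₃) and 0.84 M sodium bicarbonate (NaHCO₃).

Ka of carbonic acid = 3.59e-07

pKa = -log(3.59e-07) = 6.44. pH = pKa + log([A⁻]/[HA]) = 6.44 + log(0.84/0.42)

pH = 6.75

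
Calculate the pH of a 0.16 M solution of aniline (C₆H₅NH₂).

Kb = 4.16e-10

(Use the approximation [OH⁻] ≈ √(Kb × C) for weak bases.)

[OH⁻] = √(Kb × C) = √(4.16e-10 × 0.16) = 8.1584e-06. pOH = 5.09, pH = 14 - pOH

pH = 8.91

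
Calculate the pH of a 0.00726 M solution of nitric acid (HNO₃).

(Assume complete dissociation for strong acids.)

[H⁺] = 0.00726 M for strong acid. pH = -log[H⁺] = -log(0.00726)

pH = 2.14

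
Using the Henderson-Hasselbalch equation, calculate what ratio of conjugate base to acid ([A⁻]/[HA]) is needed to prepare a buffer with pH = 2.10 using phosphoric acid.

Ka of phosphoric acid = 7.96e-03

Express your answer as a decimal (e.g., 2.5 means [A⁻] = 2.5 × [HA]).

pKa = -log(7.96e-03) = 2.0991. pH = pKa + log([A⁻]/[HA]), so log([A⁻]/[HA]) = pH − pKa = 2.10 − 2.0991 = 0.0009. [A⁻]/[HA] = 10^(0.0009) = 1.00

[A⁻]/[HA] = 1.00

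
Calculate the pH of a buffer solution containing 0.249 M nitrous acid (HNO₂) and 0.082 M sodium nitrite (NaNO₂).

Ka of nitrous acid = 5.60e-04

pKa = -log(5.60e-04) = 3.25. pH = pKa + log([A⁻]/[HA]) = 3.25 + log(0.082/0.249)

pH = 2.77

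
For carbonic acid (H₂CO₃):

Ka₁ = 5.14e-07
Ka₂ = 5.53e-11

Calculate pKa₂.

pKa₂ = -log(Ka₂) = -log(5.53e-11) = 10.26.

pK_{a2} = 10.26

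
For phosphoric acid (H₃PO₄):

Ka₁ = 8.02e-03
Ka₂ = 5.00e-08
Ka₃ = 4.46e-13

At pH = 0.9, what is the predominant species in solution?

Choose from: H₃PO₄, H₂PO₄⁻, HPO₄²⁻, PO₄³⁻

pKa₁ = 2.10, pKa₂ = 7.30, pKa₃ = 12.35. For a polyprotic acid the predominant species crosses at each pKa: below pKa_n the protonated form dominates, above it the deprotonated form does. At pH = 0.9, the predominant species is H₃PO₄.

H₃PO₄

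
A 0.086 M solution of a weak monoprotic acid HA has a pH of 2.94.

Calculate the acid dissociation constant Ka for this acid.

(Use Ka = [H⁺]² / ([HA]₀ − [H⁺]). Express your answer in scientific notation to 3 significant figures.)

[H⁺] = 10^(−pH) = 10^(−2.94) = 1.148e-03 M. For HA ⇌ H⁺ + A⁻, Ka = [H⁺][A⁻]/[HA] = [H⁺]² / ([HA]₀ − [H⁺]) = (1.148e-03)² / (0.086 − 1.148e-03) = 1.55e-05.

K_a = 1.55e-05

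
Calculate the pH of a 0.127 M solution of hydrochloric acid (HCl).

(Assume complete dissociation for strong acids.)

[H⁺] = 0.127 M for strong acid. pH = -log[H⁺] = -log(0.127)

pH = 0.90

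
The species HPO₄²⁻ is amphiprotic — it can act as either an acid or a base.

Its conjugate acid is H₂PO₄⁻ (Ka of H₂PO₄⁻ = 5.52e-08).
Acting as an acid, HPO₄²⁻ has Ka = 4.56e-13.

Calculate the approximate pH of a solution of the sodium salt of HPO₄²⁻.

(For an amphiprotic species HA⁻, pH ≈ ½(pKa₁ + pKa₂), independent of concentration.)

pKa₁ = -log(5.52e-08) = 7.26; pKa₂ = -log(4.56e-13) = 12.34. For an amphiprotic species, pH ≈ ½(pKa₁ + pKa₂) = ½(7.26 + 12.34) = 9.80.

pH = 9.80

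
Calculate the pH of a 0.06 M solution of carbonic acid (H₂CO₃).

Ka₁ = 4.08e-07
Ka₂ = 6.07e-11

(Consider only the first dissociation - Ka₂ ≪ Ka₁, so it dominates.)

First dissociation dominates. From Ka₁ = [H⁺][HA⁻]/[H₂A], x² + Ka₁·x − Ka₁·C = 0 with C = 0.06 M and Ka₁ = 4.08e-07. Solving: [H⁺] = (−Ka₁ + √(Ka₁² + 4·Ka₁·C)) / 2 = 1.5626e-04 M. pH = -log(1.5626e-04) = 3.81.

pH = 3.81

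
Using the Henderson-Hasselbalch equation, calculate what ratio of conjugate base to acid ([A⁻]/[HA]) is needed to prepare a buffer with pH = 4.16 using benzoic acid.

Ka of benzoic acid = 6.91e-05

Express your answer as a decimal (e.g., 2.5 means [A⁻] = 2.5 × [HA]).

pKa = -log(6.91e-05) = 4.1605. pH = pKa + log([A⁻]/[HA]), so log([A⁻]/[HA]) = pH − pKa = 4.16 − 4.1605 = -0.0005. [A⁻]/[HA] = 10^(-0.0005) = 0.999

[A⁻]/[HA] = 0.999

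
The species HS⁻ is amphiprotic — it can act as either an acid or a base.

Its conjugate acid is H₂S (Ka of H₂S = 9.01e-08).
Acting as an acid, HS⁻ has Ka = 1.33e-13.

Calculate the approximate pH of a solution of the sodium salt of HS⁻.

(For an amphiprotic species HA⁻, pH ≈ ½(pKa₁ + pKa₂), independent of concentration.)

pKa₁ = -log(9.01e-08) = 7.05; pKa₂ = -log(1.33e-13) = 12.88. For an amphiprotic species, pH ≈ ½(pKa₁ + pKa₂) = ½(7.05 + 12.88) = 9.96.

pH = 9.96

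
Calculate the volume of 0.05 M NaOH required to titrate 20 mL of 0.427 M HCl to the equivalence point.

At equivalence: moles acid = moles base. moles HCl = 0.427 × 20/1000 = 0.00854 mol. V_base = moles / 0.05 × 1000 = 170.8 mL.

V_{base} = 170.8 mL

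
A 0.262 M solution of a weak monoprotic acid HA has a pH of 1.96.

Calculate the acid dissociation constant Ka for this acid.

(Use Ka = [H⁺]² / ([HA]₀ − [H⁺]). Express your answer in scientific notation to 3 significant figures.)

[H⁺] = 10^(−pH) = 10^(−1.96) = 1.096e-02 M. For HA ⇌ H⁺ + A⁻, Ka = [H⁺][A⁻]/[HA] = [H⁺]² / ([HA]₀ − [H⁺]) = (1.096e-02)² / (0.262 − 1.096e-02) = 4.79e-04.

K_a = 4.79e-04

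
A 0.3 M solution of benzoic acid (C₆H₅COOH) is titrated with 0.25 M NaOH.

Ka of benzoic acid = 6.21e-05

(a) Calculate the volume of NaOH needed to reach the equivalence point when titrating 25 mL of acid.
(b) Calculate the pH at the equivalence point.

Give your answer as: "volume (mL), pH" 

moles acid = 0.3 × 25/1000 = 0.0075 mol; V_base = moles/0.25 × 1000 = 30.0 mL. At equivalence only the conjugate base is present: [A⁻] = 0.0075/0.055 = 1.3636e-01 M. Kb = Kw/Ka = 1.61e-10; [OH⁻] = √(Kb × [A⁻]) = 4.6860e-06; pOH = 5.33; pH = 14 - pOH = 8.67.

V = 30.0 mL, pH = 8.67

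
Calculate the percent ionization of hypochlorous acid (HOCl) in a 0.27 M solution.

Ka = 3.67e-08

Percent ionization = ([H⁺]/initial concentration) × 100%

Using Ka equilibrium: x² + Ka×x - Ka×C = 0. Solving: [H⁺] = 9.9526e-05. Percent = (9.9526e-05/0.27) × 100

Percent ionization = 0.0369%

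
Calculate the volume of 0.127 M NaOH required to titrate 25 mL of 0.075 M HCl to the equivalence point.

At equivalence: moles acid = moles base. moles HCl = 0.075 × 25/1000 = 0.001875 mol. V_base = moles / 0.127 × 1000 = 14.8 mL.

V_{base} = 14.8 mL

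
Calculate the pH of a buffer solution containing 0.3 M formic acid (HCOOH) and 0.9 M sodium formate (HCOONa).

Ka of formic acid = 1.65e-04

pKa = -log(1.65e-04) = 3.78. pH = pKa + log([A⁻]/[HA]) = 3.78 + log(0.9/0.3)

pH = 4.26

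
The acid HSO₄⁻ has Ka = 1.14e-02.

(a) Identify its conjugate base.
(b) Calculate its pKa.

(a) The conjugate base is formed by removing one H⁺ from HSO₄⁻, giving SO₄²⁻. (b) pKa = -log(Ka) = -log(1.14e-02) = 1.94.

Conjugate base: SO₄²⁻; pK_a = 1.94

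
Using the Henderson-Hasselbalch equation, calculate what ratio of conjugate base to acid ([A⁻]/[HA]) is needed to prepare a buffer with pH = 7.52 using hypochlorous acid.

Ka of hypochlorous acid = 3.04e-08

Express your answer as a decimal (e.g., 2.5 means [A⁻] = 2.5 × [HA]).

pKa = -log(3.04e-08) = 7.5171. pH = pKa + log([A⁻]/[HA]), so log([A⁻]/[HA]) = pH − pKa = 7.52 − 7.5171 = 0.0029. [A⁻]/[HA] = 10^(0.0029) = 1.01

[A⁻]/[HA] = 1.01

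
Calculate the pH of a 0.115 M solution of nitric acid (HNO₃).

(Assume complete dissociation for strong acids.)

[H⁺] = 0.115 M for strong acid. pH = -log[H⁺] = -log(0.115)

pH = 0.94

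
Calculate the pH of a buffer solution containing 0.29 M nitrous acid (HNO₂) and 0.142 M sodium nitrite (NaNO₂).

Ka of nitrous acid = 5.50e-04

pKa = -log(5.50e-04) = 3.26. pH = pKa + log([A⁻]/[HA]) = 3.26 + log(0.142/0.29)

pH = 2.95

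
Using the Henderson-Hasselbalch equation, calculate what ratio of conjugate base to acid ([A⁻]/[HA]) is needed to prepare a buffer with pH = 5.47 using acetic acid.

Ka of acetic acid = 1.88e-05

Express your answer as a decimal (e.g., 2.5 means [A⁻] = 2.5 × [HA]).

pKa = -log(1.88e-05) = 4.7258. pH = pKa + log([A⁻]/[HA]), so log([A⁻]/[HA]) = pH − pKa = 5.47 − 4.7258 = 0.7442. [A⁻]/[HA] = 10^(0.7442) = 5.55

[A⁻]/[HA] = 5.55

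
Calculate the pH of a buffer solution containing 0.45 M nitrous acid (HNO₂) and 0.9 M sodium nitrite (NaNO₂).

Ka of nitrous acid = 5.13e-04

pKa = -log(5.13e-04) = 3.29. pH = pKa + log([A⁻]/[HA]) = 3.29 + log(0.9/0.45)

pH = 3.59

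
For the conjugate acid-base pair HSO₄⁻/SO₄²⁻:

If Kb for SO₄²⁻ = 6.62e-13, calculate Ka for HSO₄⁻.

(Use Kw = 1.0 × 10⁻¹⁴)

For a conjugate pair Ka × Kb = Kw, so Ka = Kw/Kb = 1.0 × 10⁻¹⁴ / 6.62e-13 = 1.51e-02.

K_a = 1.51e-02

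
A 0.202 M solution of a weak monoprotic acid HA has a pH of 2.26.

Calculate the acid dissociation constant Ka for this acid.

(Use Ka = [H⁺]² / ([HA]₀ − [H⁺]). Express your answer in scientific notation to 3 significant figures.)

[H⁺] = 10^(−pH) = 10^(−2.26) = 5.495e-03 M. For HA ⇌ H⁺ + A⁻, Ka = [H⁺][A⁻]/[HA] = [H⁺]² / ([HA]₀ − [H⁺]) = (5.495e-03)² / (0.202 − 5.495e-03) = 1.54e-04.

K_a = 1.54e-04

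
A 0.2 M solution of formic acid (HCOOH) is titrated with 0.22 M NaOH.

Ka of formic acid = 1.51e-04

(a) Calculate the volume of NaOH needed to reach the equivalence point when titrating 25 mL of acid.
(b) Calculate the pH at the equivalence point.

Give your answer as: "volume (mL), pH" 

moles acid = 0.2 × 25/1000 = 0.005 mol; V_base = moles/0.22 × 1000 = 22.7 mL. At equivalence only the conjugate base is present: [A⁻] = 0.005/0.048 = 1.0476e-01 M. Kb = Kw/Ka = 6.62e-11; [OH⁻] = √(Kb × [A⁻]) = 2.6340e-06; pOH = 5.58; pH = 14 - pOH = 8.42.

V = 22.7 mL, pH = 8.42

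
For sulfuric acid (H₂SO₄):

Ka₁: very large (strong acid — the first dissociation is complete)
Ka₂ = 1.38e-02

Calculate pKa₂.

pKa₂ = -log(Ka₂) = -log(1.38e-02) = 1.86.

pK_{a2} = 1.86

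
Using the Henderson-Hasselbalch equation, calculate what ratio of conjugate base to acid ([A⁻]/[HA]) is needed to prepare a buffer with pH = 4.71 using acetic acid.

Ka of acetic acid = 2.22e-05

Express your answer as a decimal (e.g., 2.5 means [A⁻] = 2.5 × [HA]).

pKa = -log(2.22e-05) = 4.6536. pH = pKa + log([A⁻]/[HA]), so log([A⁻]/[HA]) = pH − pKa = 4.71 − 4.6536 = 0.0564. [A⁻]/[HA] = 10^(0.0564) = 1.14

[A⁻]/[HA] = 1.14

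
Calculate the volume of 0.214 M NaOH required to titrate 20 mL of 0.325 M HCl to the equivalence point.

At equivalence: moles acid = moles base. moles HCl = 0.325 × 20/1000 = 0.0065 mol. V_base = moles / 0.214 × 1000 = 30.4 mL.

V_{base} = 30.4 mL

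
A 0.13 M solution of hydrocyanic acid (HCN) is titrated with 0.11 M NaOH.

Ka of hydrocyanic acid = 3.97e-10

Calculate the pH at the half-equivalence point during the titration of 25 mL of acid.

At half-equivalence [HA] = [A⁻], so Henderson-Hasselbalch gives pH = pKa = -log(3.97e-10) = 9.40.

pH = pKa = 9.40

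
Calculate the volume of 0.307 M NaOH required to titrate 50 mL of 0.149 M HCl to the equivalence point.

At equivalence: moles acid = moles base. moles HCl = 0.149 × 50/1000 = 0.00745 mol. V_base = moles / 0.307 × 1000 = 24.3 mL.

V_{base} = 24.3 mL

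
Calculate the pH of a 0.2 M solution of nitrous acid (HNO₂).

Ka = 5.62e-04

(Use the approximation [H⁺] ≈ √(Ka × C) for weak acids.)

[H⁺] = √(Ka × C) = √(5.62e-04 × 0.2) = 1.0602e-02. pH = -log(1.0602e-02)

pH = 1.97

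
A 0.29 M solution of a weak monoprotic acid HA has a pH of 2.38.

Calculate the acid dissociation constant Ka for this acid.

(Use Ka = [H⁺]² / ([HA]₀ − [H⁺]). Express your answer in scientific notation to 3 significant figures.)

[H⁺] = 10^(−pH) = 10^(−2.38) = 4.169e-03 M. For HA ⇌ H⁺ + A⁻, Ka = [H⁺][A⁻]/[HA] = [H⁺]² / ([HA]₀ − [H⁺]) = (4.169e-03)² / (0.29 − 4.169e-03) = 6.08e-05.

K_a = 6.08e-05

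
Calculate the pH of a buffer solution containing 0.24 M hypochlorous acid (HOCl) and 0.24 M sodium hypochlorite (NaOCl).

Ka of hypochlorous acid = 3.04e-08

pKa = -log(3.04e-08) = 7.52. pH = pKa + log([A⁻]/[HA]) = 7.52 + log(0.24/0.24)

pH = 7.52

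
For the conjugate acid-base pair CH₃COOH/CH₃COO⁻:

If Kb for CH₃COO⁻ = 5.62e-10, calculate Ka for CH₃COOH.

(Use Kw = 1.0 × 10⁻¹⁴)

For a conjugate pair Ka × Kb = Kw, so Ka = Kw/Kb = 1.0 × 10⁻¹⁴ / 5.62e-10 = 1.78e-05.

K_a = 1.78e-05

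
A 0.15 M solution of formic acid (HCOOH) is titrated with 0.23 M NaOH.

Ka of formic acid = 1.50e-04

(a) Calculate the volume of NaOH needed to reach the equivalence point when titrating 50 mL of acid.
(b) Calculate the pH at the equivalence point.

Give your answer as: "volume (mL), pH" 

moles acid = 0.15 × 50/1000 = 0.0075 mol; V_base = moles/0.23 × 1000 = 32.6 mL. At equivalence only the conjugate base is present: [A⁻] = 0.0075/0.083 = 9.0789e-02 M. Kb = Kw/Ka = 6.67e-11; [OH⁻] = √(Kb × [A⁻]) = 2.4602e-06; pOH = 5.61; pH = 14 - pOH = 8.39.

V = 32.6 mL, pH = 8.39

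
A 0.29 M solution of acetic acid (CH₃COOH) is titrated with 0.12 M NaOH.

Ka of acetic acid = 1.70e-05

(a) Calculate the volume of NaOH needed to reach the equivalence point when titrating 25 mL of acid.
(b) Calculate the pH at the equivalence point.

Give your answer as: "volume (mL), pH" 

moles acid = 0.29 × 25/1000 = 0.00725 mol; V_base = moles/0.12 × 1000 = 60.4 mL. At equivalence only the conjugate base is present: [A⁻] = 0.00725/0.085 = 8.4878e-02 M. Kb = Kw/Ka = 5.88e-10; [OH⁻] = √(Kb × [A⁻]) = 7.0660e-06; pOH = 5.15; pH = 14 - pOH = 8.85.

V = 60.4 mL, pH = 8.85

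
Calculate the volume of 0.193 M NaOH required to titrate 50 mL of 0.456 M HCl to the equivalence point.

At equivalence: moles acid = moles base. moles HCl = 0.456 × 50/1000 = 0.0228 mol. V_base = moles / 0.193 × 1000 = 118.1 mL.

V_{base} = 118.1 mL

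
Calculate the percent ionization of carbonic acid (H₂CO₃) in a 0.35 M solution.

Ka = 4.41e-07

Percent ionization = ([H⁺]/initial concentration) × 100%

Using Ka equilibrium: x² + Ka×x - Ka×C = 0. Solving: [H⁺] = 3.9265e-04. Percent = (3.9265e-04/0.35) × 100

Percent ionization = 0.112%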